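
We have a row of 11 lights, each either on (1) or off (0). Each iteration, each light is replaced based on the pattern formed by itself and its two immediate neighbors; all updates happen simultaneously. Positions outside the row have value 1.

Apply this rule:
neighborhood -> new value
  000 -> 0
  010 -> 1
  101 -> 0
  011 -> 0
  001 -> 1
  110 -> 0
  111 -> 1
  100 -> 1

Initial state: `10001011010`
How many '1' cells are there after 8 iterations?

01011000010
01000100110
01101111000
00000110101
10001000100
01011101111
01001000111
01111101011
count of 1: 8

8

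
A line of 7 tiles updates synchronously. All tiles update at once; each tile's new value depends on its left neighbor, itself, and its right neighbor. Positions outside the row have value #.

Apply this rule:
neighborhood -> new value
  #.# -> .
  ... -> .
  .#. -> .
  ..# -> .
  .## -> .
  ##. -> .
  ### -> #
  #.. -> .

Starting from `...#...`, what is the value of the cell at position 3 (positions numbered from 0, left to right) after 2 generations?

.

generation 1: .......
generation 2: .......
position 3 holds .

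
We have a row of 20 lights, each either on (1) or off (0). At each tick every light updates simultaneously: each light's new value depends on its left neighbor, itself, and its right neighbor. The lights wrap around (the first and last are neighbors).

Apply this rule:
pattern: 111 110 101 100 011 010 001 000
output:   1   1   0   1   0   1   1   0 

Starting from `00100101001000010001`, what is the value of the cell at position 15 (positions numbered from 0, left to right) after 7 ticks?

11111101111100111011
11111100111111011001
11111111011111001110
01111111001111110110
10111111110111110011
10011111110011111101
11101111111101111100
position 15 holds 1

1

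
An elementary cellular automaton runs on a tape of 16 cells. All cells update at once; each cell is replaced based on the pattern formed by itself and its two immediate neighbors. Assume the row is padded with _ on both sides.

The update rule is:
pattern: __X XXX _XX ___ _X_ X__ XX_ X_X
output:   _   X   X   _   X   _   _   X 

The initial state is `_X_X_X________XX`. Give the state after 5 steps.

_X____________X_

_XXXXX________X_
_XXXX_________X_
_XXX__________X_
_XX___________X_
_X____________X_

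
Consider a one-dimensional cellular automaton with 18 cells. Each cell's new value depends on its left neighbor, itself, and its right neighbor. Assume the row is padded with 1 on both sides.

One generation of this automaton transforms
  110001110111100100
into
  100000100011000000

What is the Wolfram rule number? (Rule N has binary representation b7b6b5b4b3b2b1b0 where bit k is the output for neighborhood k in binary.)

position 0: 111 → 1  (bit 7 = 1)
position 1: 110 → 0  (bit 6 = 0)
position 8: 101 → 0  (bit 5 = 0)
position 2: 100 → 0  (bit 4 = 0)
position 5: 011 → 0  (bit 3 = 0)
position 15: 010 → 0  (bit 2 = 0)
position 4: 001 → 0  (bit 1 = 0)
position 3: 000 → 0  (bit 0 = 0)
bits b7..b0 = 10000000 = 128

128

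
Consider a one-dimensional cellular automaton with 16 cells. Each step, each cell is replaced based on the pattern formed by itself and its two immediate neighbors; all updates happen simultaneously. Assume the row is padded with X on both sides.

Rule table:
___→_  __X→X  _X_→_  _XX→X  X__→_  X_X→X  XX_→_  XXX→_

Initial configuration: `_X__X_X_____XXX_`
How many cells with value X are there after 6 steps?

X__X_X_____XX__X
__X_X_____XX__XX
_X_X_____XX__XX_
X_X_____XX__XX_X
_X_____XX__XX_XX
X_____XX__XX_XX_
count of X: 7

7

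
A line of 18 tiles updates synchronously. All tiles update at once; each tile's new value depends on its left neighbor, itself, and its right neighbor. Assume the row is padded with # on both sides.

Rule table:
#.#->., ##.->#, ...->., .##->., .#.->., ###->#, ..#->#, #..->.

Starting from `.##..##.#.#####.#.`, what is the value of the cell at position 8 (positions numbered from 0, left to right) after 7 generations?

.

..#.#.#....####...
.#........#.###..#
.........#...##.#.
........#...#.#...
.......#...#.....#
......#...#.....#.
.....#...#.....#..
position 8 holds .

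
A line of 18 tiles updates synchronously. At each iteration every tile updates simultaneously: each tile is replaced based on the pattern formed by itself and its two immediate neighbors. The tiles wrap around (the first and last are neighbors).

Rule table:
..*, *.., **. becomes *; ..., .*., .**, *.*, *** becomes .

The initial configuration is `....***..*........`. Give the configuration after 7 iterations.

.*.*...**.**.**.*.

iteration 1: ...*..***.*.......
iteration 2: ..*.**..*..*......
iteration 3: .*...***.**.*.....
iteration 4: *.*.*..*..*..*....
iteration 5: .....**.**.**.*..*
iteration 6: *...*.*..*..*..**.
iteration 7: .*.*...**.**.**.*.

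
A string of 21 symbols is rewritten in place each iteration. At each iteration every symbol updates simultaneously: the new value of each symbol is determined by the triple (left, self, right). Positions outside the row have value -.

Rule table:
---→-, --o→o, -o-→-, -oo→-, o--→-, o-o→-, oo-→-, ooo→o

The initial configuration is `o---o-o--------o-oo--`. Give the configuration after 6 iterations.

---o----------o------
--o----------o-------
-o----------o--------
o----------o---------
----------o----------
---------o-----------

---------o-----------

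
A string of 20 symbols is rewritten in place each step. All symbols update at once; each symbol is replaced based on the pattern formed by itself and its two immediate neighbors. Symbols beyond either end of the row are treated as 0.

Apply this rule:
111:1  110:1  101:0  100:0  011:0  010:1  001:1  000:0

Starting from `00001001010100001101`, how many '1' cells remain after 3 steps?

00011011010100010101
00101001010100110101
01101011010101010101
count of 1: 11

11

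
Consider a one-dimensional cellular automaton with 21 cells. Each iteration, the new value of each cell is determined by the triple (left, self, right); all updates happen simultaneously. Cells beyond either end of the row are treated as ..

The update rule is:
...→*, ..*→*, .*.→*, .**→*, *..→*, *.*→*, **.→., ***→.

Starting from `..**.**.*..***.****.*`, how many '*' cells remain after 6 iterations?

***.**.*****..**...**
*..**.**....***.****.
****.**.*****..**...*
*...**.**....***.****
*****.**.*****..**...
*....**.**....***.***
count of *: 11

11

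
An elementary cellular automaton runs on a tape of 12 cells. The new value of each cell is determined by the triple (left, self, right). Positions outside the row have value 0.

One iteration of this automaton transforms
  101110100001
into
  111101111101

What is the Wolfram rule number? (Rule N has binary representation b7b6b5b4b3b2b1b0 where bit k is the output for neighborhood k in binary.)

189

position 3: 111 → 1  (bit 7 = 1)
position 4: 110 → 0  (bit 6 = 0)
position 1: 101 → 1  (bit 5 = 1)
position 7: 100 → 1  (bit 4 = 1)
position 2: 011 → 1  (bit 3 = 1)
position 0: 010 → 1  (bit 2 = 1)
position 10: 001 → 0  (bit 1 = 0)
position 8: 000 → 1  (bit 0 = 1)
bits b7..b0 = 10111101 = 189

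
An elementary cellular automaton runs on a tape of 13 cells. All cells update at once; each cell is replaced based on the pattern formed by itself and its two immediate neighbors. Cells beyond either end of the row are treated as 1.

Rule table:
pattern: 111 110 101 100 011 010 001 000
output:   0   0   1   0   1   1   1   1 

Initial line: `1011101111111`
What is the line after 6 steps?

0001110011001

0110011000000
1100110011111
0001100110000
0111001100111
1100011001100
0001110011001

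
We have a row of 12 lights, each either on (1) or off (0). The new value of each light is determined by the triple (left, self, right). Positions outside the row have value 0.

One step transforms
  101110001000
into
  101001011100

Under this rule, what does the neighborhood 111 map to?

0

At position 3 the neighborhood is 111; the next row has 0 there.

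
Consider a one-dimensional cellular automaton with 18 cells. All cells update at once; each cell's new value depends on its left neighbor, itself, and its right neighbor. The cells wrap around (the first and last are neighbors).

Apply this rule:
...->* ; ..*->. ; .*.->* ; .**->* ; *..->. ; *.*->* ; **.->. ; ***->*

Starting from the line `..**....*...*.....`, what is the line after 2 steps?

*.*..**.*.*.*.****
.**..*.***********

.**..*.***********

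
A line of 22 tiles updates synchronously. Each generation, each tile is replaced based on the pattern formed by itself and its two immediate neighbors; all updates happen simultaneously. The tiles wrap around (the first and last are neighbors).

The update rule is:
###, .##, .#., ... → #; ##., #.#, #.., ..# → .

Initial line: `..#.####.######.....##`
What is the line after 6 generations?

#.#.#..#.#..#.#.#.#.#.

..#.###..#####..###.#.
#.#.##...####...##..#.
#.#.#..#.###..#.#...#.
#.#.#..#.##...#.#.#.#.
#.#.#..#.#..#.#.#.#.#.
#.#.#..#.#..#.#.#.#.#.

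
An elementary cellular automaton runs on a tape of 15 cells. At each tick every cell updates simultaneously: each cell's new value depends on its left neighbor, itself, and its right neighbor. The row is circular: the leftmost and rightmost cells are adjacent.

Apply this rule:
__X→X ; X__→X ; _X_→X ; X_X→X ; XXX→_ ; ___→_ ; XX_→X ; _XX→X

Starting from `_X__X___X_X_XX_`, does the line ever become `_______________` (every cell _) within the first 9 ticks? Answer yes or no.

XXXXXX_XXXXXXXX
_____XXX_______
____XX_XX______
___XXXXXXX_____
__XX_____XX____
_XXXX___XXXX___
XX__XX_XX__XX__
XXXXXXXXXXXXXXX
_______________
all cells are _ at tick 9

yes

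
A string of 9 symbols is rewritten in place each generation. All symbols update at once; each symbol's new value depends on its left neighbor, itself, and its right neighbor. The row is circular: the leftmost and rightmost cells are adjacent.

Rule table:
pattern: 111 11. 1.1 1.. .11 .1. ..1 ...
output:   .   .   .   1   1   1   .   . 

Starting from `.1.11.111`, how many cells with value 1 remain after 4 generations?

5

.1.1..1..
.1.11.11.
.1.1..1.1
.1.11.1.1
count of 1: 5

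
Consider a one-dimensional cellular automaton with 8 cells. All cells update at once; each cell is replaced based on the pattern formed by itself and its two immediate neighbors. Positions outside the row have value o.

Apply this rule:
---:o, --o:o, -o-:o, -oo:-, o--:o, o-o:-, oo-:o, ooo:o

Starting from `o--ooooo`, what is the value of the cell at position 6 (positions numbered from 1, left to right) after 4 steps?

-

ooo-oooo
ooo--ooo
ooooo-oo
ooooo--o
position 6 holds -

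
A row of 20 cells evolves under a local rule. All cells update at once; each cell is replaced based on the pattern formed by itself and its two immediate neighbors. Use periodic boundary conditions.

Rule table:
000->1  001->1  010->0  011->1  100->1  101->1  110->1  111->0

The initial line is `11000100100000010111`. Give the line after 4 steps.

01111011011111101100
11001111110000111111
01111000011111100000
11001111110000111111

11001111110000111111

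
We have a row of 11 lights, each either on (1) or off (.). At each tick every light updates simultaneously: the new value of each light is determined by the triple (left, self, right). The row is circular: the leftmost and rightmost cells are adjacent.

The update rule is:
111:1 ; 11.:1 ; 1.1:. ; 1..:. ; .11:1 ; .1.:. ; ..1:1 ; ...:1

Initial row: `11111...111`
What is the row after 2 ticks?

11111.11111

11111.11111
11111.11111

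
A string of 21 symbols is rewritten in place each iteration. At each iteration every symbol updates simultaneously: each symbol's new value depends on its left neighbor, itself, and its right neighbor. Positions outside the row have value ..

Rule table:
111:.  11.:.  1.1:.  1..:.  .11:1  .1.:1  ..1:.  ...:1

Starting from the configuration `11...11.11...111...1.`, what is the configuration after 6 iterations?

1..1.1..1..1.1.1.1.1.

1..1.1..1..1.1...1.1.
1..1.1..1..1.1.1.1.1.
1..1.1..1..1.1.1.1.1.  (fixed point — unchanged through iteration 6)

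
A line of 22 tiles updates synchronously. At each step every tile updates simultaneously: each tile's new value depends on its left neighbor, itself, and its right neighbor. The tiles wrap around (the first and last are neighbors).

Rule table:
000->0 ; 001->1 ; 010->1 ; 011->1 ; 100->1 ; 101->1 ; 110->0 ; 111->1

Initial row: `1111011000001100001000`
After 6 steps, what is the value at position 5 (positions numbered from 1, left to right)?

1

step 1: 1110110100011010011101
step 2: 1101101110110111111011
step 3: 1011011101101111110111
step 4: 0110111011011111101111
step 5: 1101110110111111011110
step 6: 1011101101111110111101
position 5 holds 1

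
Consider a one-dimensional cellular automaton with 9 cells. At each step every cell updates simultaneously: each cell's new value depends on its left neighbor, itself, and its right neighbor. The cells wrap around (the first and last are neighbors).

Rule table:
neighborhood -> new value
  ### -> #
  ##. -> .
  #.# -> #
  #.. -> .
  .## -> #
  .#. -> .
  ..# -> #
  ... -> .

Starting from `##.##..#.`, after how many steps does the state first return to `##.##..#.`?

9

#.##..#.#
.##..#.##
##..#.##.
#..#.##.#
..#.##.##
.#.##.##.
#.##.##..
.##.##..#
##.##..#.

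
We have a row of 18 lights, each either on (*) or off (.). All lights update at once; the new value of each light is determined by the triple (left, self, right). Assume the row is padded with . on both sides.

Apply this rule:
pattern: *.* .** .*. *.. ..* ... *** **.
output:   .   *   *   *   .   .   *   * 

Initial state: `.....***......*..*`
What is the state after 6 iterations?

.....****.....**.*
.....*****....**.*
.....******...**.*
.....*******..**.*
.....********.**.*
.....********.**.*

.....********.**.*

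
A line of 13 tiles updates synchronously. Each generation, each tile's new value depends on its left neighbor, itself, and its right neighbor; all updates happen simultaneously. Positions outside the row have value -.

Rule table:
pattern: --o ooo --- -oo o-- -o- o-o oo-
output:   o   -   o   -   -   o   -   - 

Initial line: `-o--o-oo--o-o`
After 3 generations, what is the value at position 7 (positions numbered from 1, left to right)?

oo-oo----oo-o
------ooo---o
oooooo----ooo
position 7 holds -

-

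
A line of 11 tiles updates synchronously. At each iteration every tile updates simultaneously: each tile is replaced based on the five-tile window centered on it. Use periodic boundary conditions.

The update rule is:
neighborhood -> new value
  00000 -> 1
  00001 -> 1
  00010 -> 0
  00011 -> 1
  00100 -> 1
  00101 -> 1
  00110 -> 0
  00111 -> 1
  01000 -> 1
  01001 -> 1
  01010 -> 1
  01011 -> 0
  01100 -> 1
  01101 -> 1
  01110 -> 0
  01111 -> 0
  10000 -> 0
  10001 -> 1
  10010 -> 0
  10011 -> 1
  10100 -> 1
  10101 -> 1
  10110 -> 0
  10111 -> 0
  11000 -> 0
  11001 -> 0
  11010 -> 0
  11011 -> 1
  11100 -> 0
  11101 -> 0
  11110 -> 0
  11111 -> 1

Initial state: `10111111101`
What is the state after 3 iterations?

11001110010
01011000010
01001001011

01001001011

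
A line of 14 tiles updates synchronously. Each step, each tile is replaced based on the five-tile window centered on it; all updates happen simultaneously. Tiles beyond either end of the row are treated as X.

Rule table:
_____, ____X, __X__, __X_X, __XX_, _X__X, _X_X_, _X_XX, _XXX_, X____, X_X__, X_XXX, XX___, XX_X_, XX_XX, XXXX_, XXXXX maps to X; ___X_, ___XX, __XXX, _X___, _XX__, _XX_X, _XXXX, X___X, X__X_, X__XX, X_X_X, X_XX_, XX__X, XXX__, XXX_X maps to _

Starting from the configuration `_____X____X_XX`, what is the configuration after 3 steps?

XX_X_XXX__X_XX

XXXX_X_XX_XXX_
XXX_X_X__XXX_X
XX_X_XXX__X_XX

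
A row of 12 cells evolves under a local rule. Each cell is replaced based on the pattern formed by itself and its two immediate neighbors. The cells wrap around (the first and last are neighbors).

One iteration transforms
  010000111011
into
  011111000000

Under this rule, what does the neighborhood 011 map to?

0

At position 6 the neighborhood is 011; the next row has 0 there.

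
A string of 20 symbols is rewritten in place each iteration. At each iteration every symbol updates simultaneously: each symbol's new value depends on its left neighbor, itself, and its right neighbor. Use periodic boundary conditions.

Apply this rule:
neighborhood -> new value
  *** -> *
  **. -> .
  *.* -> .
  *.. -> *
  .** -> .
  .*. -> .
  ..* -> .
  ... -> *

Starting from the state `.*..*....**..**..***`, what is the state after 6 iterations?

..*..***...*...*..*.
*..*..*.**..**..*..*
.*..*.....*...*..*..
..*..****..**..*..**
*..*..**.*...*..*...
.*..*.....**..*..**.

.*..*.....**..*..**.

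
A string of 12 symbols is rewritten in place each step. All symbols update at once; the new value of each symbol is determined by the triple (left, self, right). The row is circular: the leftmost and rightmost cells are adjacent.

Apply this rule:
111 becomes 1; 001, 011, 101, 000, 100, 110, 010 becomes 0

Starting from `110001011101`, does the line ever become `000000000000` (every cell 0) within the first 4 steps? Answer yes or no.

100000001000
000000000000
all cells are 0 at step 2

yes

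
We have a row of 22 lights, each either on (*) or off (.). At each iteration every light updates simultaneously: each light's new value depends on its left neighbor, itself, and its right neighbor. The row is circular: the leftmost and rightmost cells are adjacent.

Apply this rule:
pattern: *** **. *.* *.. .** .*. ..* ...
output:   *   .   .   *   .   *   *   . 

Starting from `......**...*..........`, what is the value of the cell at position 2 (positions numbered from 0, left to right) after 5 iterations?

.....*..*.***.........
....*****..*.*........
...*.***.***.**.......
..**..*...*....*......
.*..****.***..***.....
position 2 holds .

.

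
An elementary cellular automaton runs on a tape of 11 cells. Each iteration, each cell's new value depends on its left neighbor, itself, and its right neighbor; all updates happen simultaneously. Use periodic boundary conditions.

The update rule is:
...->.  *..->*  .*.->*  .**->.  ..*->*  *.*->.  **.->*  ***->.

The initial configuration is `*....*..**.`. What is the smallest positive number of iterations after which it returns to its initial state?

17

**..****.*.
.***...*.*.
*..**.**.**
***.*..*...
..*.*****.*
***.....*.*
..**...**..
.*.**.*.**.
**..*.*..**
.****.***..
*...*...**.
**.***.*.*.
.*...*.*.*.
***.**.*.**
..*..*.*...
.*****.**..
*....*..**.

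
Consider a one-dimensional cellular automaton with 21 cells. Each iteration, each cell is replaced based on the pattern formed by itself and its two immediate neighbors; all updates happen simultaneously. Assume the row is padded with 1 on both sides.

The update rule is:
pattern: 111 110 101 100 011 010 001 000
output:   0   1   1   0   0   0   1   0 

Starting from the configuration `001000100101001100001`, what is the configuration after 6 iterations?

010001001010010100010
100010010100101000101
100100101001010001010
101001010010100010101
110010100101000101010
010101001010001010101

010101001010001010101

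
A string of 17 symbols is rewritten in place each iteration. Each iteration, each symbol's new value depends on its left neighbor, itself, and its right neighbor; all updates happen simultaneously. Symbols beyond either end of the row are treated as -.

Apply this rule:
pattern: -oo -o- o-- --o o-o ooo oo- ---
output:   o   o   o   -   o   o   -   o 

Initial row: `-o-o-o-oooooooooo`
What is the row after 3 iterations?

iteration 1: -ooooooooooooooo-
iteration 2: -oooooooooooooo-o
iteration 3: -ooooooooooooo-oo

-ooooooooooooo-oo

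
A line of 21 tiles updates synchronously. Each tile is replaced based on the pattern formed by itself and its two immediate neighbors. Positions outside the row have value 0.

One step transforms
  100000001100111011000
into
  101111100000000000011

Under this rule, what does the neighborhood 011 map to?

0

At position 8 the neighborhood is 011; the next row has 0 there.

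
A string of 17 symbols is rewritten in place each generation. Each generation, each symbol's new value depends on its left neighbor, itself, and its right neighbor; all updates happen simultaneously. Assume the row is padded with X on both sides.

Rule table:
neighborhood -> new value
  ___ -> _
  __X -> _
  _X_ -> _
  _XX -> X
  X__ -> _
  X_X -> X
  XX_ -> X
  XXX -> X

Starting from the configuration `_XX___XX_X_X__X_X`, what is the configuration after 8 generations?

XXX___XXX_X____XX
XXX___XXXX_____XX
XXX___XXXX_____XX  (fixed point — unchanged through generation 8)

XXX___XXXX_____XX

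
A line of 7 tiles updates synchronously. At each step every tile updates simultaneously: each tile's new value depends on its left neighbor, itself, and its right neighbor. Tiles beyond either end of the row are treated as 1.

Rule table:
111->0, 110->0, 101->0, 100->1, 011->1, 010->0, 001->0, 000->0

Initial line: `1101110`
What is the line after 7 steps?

0010010

0001000
1000100
0100010
0010000
1001000
0100100
0010010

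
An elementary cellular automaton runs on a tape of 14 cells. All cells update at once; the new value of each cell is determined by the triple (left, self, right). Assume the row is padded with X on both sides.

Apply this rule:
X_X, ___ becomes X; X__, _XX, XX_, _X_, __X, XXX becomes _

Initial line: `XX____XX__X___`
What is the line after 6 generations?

___XX_______X_
_X____XXXXX__X
X__XX_________
______XXXXXXX_
_XXXX________X
X_____XXXXXX__

X_____XXXXXX__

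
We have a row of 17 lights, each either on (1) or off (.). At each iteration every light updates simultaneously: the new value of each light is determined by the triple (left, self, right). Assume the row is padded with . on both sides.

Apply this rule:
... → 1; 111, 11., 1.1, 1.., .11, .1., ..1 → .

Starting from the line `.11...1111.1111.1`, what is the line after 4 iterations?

....1............
111...11111111111
....1............  (repeats iteration 1; period 2)
iteration 4: 111...11111111111

111...11111111111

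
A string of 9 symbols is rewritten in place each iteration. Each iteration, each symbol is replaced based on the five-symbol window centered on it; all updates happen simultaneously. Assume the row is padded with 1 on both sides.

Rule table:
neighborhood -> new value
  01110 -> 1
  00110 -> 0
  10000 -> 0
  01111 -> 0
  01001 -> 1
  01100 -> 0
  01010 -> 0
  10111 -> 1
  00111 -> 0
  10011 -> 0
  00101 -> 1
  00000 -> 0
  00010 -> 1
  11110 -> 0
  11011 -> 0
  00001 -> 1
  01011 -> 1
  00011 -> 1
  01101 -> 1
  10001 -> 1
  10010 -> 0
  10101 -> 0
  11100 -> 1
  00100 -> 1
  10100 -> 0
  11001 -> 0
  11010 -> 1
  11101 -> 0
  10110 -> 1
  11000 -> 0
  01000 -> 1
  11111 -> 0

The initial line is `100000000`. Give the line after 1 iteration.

100000011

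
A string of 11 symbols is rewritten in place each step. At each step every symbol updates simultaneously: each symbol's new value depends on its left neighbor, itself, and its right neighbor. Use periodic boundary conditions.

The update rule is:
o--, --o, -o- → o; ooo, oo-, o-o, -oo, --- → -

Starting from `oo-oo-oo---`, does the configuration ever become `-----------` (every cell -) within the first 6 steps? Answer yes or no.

no

--------o-o
o------oo-o
-o----o----
ooo--ooo---
---oo---o-o
o-o--o-oo-o
step 6 is o-o--o-oo-o, still not uniform -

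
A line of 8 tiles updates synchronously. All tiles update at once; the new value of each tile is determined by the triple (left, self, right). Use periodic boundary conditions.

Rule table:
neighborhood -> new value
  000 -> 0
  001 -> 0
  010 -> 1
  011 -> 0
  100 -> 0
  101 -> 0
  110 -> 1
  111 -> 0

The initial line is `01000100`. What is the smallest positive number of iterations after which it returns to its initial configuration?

1

01000100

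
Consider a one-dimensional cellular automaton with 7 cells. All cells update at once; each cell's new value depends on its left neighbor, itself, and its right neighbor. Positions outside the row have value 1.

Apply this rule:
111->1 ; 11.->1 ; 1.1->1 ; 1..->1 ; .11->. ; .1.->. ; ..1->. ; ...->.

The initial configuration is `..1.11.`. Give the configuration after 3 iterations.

111..1.

iteration 1: 1..1.11
iteration 2: 11..1.1
iteration 3: 111..1.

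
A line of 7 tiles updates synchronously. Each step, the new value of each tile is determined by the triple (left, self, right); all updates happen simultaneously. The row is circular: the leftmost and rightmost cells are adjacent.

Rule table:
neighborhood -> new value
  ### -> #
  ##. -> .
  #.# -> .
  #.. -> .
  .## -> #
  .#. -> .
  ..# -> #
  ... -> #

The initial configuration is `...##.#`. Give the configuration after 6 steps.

.#####.

.###...
###..##
##..###
#..####
..#####
.#####.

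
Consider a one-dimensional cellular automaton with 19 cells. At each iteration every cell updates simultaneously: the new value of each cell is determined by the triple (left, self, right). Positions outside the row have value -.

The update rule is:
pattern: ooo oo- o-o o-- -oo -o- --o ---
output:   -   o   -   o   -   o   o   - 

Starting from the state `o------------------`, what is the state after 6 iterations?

oo-----------------
-oo----------------
o-oo---------------
o--oo--------------
ooo-oo-------------
--o--oo------------

--o--oo------------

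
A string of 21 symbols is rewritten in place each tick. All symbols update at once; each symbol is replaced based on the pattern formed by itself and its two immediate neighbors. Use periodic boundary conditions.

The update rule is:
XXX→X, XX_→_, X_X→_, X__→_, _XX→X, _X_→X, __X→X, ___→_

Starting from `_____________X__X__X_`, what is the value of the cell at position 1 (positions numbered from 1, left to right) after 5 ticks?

_

tick 1: ____________XX_XX_XX_
tick 2: ___________XX__X__X__
tick 3: __________XX__XX_XX__
tick 4: _________XX__XX__X___
tick 5: ________XX__XX__XX___
position 1 holds _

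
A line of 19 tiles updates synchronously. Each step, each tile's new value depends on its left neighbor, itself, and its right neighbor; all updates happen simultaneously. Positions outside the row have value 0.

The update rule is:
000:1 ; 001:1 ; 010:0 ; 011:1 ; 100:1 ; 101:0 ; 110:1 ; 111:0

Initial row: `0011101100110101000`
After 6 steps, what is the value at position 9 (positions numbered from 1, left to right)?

1

1110101111110000111
1010001000011111101
0001110111110000100
1111010100011111011
1001000011110001011
0110111110011110011
position 9 holds 1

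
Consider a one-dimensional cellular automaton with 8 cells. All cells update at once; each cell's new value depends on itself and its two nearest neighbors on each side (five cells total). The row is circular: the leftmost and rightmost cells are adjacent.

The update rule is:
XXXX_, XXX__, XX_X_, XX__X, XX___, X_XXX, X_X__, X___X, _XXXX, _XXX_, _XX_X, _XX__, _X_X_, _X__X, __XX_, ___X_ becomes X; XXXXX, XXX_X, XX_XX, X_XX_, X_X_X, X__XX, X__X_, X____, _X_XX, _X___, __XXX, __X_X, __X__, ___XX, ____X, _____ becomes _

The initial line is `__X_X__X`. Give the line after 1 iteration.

X__XXX__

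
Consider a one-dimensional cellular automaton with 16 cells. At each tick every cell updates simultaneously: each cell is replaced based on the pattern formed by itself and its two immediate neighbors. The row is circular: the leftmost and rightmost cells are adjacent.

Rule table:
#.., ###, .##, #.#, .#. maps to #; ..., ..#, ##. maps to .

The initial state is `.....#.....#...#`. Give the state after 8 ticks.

####.#########.#

#....##....##..#
.#...#.#...#.#.#
###..####..#####
##.#.###.#.#####
#.#####.########
.#####.#########
#####.#########.
####.#########.#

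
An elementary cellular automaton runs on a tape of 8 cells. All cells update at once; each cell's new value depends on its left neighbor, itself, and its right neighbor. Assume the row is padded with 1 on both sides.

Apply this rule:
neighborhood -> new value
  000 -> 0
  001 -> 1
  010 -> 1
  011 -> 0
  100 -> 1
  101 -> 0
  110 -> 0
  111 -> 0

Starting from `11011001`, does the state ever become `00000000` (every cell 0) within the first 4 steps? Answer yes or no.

no

00000110
10001000
01011101
01000000
step 4 is 01000000, still not uniform 0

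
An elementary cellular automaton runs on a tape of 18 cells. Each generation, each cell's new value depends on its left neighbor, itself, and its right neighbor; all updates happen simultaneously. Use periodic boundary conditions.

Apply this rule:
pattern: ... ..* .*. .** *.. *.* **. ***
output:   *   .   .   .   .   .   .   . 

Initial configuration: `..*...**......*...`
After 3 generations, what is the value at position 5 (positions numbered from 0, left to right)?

.

*...*....****...**
..*...**......*...  (repeats generation 0; period 2)
generation 3: *...*....****...**
position 5 holds .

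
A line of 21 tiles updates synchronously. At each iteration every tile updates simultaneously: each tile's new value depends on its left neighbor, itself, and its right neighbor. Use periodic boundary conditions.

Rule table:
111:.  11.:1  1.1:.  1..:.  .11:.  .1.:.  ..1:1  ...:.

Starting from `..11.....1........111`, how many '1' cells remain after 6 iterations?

.1.1....1........1..1
.......1........1..1.
......1........1..1..
.....1........1..1...
....1........1..1....
...1........1..1.....
count of 1: 3

3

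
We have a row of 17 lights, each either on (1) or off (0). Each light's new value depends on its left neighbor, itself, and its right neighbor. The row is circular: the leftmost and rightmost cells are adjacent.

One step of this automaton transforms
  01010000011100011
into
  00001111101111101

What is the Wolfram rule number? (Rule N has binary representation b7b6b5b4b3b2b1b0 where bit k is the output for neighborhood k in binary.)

211

position 10: 111 → 1  (bit 7 = 1)
position 11: 110 → 1  (bit 6 = 1)
position 0: 101 → 0  (bit 5 = 0)
position 4: 100 → 1  (bit 4 = 1)
position 9: 011 → 0  (bit 3 = 0)
position 1: 010 → 0  (bit 2 = 0)
position 8: 001 → 1  (bit 1 = 1)
position 5: 000 → 1  (bit 0 = 1)
bits b7..b0 = 11010011 = 211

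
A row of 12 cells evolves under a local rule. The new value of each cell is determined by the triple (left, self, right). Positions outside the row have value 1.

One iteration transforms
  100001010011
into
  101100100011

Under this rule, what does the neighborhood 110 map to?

1

At position 0 the neighborhood is 110; the next row has 1 there.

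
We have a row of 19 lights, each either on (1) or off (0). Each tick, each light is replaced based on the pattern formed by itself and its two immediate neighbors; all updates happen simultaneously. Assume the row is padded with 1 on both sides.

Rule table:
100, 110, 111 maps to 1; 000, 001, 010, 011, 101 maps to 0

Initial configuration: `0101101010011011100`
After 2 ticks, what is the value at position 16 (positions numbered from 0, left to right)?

1

0000100001001001110
1000010000100100110
position 16 holds 1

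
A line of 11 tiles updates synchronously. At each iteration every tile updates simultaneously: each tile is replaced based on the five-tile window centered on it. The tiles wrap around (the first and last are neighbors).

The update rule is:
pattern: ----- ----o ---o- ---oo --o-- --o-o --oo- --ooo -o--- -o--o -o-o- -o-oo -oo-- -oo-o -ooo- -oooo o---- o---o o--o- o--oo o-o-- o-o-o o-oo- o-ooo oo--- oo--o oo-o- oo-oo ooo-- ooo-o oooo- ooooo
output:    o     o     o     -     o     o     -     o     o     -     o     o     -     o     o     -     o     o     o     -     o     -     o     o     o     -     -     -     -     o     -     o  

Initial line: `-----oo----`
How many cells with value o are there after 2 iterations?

7

oooo---oooo
oo--oo-o-oo
count of o: 7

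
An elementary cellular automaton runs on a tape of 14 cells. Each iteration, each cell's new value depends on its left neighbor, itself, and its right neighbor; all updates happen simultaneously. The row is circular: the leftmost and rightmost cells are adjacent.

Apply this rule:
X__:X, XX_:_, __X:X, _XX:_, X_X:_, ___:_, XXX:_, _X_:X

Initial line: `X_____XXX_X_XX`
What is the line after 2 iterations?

iteration 1: _X___X____X___
iteration 2: XXX_XXX__XXX__

XXX_XXX__XXX__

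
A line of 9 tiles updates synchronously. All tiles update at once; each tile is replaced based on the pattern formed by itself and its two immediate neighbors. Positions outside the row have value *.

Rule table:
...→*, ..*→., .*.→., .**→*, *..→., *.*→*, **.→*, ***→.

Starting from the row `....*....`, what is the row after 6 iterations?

....*....

iteration 1: .**...**.
iteration 2: ***.*.***
iteration 3: ..**.**..
iteration 4: ..*****..
iteration 5: ..*...*..
iteration 6: ....*....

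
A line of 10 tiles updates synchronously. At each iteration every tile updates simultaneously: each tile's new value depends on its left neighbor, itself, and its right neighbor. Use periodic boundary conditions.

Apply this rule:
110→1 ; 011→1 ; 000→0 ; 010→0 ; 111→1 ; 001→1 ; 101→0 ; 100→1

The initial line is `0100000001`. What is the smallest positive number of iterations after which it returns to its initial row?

6

0010000010
0101000101
0000101000
0001000100
0010101010
0100000001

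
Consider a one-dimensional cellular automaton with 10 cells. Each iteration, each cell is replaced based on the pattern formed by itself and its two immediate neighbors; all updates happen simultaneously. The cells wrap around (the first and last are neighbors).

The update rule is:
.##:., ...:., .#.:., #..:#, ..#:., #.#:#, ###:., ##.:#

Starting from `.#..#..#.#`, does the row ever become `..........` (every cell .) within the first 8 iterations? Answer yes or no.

#.#..#..#.
.#.#..#..#
#.#.#..#..
.#.#.#..#.
..#.#.#..#
#..#.#.#..
.#..#.#.#.
..#..#.#.#
iteration 8 is ..#..#.#.#, still not uniform .

no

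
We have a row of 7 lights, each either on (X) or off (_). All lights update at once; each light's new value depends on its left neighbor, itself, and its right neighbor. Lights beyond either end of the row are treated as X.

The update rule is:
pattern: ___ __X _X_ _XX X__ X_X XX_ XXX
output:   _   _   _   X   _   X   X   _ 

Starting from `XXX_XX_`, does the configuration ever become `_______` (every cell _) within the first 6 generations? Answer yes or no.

yes

__XXXXX
__X____
_______
all cells are _ at generation 3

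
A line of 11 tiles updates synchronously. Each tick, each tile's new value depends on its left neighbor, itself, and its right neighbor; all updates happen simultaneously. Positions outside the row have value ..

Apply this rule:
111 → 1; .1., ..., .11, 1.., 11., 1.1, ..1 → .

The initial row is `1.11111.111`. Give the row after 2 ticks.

...111...1.
....1......

....1......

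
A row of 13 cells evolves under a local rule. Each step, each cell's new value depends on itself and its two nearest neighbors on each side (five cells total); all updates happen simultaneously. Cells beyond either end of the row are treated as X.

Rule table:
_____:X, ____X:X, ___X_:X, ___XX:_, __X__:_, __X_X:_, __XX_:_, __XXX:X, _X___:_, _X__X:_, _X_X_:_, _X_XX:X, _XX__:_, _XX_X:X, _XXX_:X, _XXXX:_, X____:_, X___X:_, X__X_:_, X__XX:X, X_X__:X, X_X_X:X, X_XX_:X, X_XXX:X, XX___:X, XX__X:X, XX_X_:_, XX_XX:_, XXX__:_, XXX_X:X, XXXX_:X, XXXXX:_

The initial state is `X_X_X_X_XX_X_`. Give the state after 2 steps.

X_X_XXX_XX_X_

X_X_X_XXXX_XX
X_X_XXX_XX_X_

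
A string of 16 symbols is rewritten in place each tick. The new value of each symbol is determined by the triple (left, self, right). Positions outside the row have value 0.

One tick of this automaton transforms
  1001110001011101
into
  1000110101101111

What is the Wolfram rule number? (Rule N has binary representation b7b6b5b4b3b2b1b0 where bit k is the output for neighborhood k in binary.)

229

position 4: 111 → 1  (bit 7 = 1)
position 5: 110 → 1  (bit 6 = 1)
position 10: 101 → 1  (bit 5 = 1)
position 1: 100 → 0  (bit 4 = 0)
position 3: 011 → 0  (bit 3 = 0)
position 0: 010 → 1  (bit 2 = 1)
position 2: 001 → 0  (bit 1 = 0)
position 7: 000 → 1  (bit 0 = 1)
bits b7..b0 = 11100101 = 229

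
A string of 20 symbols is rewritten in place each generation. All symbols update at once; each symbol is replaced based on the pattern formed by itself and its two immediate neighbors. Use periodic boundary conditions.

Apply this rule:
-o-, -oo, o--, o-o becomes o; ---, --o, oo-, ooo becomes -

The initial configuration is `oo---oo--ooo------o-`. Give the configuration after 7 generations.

-oooo---oo-oo-ooo--o

generation 1: o-o--o-o-o--o-----oo
generation 2: -ooo-oooooo-oo----o-
generation 3: -o--oo-----oo-o---oo
generation 4: ooo-o-o----o-ooo--o-
generation 5: o--ooooo---ooo--o-oo
generation 6: -o-o----o--o--o-ooo-
generation 7: -oooo---oo-oo-ooo--o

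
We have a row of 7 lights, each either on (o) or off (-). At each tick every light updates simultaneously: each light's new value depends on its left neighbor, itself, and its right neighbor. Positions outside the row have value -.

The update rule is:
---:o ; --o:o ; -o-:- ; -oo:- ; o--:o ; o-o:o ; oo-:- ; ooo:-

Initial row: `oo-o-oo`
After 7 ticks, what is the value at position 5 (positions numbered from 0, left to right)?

-

--o-o--
oo-o-oo  (repeats tick 0; period 2)
tick 7: --o-o--
position 5 holds -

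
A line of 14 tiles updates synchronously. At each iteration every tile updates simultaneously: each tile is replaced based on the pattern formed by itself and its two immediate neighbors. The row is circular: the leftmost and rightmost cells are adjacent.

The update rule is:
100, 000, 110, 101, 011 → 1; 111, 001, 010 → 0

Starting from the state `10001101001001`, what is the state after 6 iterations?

00000011100000

11101110100101
00111011010011
10101111101011
11011000110110
11111110111111
00000011100000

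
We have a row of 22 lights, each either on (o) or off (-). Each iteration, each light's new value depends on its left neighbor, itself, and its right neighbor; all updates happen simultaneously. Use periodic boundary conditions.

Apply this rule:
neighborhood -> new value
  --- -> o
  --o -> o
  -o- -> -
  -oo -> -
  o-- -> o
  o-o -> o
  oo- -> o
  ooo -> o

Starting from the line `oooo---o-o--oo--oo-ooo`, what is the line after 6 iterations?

oo-ooooooooo-o-oo-ooo-

ooooooo-o-oo-ooo-oo-oo
oooooooo-o-oo-ooo-oo-o
ooooooooo-o-oo-ooo-oo-
-ooooooooo-o-oo-ooo-oo
o-ooooooooo-o-oo-ooo-o
oo-ooooooooo-o-oo-ooo-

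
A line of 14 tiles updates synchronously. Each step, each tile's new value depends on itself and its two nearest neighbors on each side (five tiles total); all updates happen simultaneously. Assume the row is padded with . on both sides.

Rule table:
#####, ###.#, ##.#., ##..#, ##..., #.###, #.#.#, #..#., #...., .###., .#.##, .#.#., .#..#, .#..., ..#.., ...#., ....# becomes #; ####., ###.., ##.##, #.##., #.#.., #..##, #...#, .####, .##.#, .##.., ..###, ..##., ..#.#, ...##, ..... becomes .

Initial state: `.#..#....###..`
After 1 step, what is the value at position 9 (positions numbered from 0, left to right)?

.

step 1: ########..#.##
position 9 holds .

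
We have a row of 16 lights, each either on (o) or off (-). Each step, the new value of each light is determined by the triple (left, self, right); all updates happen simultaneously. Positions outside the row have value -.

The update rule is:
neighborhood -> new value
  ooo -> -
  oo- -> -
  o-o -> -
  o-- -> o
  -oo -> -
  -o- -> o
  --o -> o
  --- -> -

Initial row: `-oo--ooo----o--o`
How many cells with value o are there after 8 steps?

o--oo---o--ooooo
ooo--o-oooo-----
---ooo-----o----
--o---o---ooo---
-ooo-ooo-o---o--
o--------oo-ooo-
oo------o------o
--o----ooo----oo
count of o: 6

6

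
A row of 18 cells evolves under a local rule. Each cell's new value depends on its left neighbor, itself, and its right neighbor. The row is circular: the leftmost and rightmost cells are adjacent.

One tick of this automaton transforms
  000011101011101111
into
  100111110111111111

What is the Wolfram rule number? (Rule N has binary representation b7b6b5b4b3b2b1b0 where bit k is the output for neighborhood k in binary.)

position 5: 111 → 1  (bit 7 = 1)
position 6: 110 → 1  (bit 6 = 1)
position 7: 101 → 1  (bit 5 = 1)
position 0: 100 → 1  (bit 4 = 1)
position 4: 011 → 1  (bit 3 = 1)
position 8: 010 → 0  (bit 2 = 0)
position 3: 001 → 1  (bit 1 = 1)
position 1: 000 → 0  (bit 0 = 0)
bits b7..b0 = 11111010 = 250

250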